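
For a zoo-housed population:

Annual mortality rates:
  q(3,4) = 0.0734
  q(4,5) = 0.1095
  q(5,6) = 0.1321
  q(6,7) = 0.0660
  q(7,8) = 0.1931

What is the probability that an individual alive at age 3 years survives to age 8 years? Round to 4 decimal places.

The overall survival probability is (1 − 0.0734) × (1 − 0.1095) × (1 − 0.1321) × (1 − 0.0660) × (1 − 0.1931).
= 0.9266 × 0.8905 × 0.8679 × 0.9340 × 0.8069 = 0.539713.

0.5397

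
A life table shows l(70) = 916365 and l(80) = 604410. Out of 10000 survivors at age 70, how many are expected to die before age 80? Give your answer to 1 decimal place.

The relevant probability is 1 − 604410/916365 = 0.340427.
Expected number = 10000 × 0.340427 = 3404.3.

3404.3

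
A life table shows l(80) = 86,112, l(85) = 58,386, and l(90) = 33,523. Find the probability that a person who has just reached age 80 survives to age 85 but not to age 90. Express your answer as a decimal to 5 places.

This is the probability of reaching 85 but not 90, conditional on being alive at 80: (l(85) − l(90)) / l(80).
= (58,386 − 33,523) / 86,112 = 24,863 / 86,112 = 0.288729.

0.28873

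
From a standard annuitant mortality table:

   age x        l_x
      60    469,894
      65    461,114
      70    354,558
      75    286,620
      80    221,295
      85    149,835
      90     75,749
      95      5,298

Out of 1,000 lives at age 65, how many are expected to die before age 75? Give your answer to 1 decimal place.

The relevant probability is 1 − 286,620/461,114 = 0.378418.
Expected number = 1,000 × 0.378418 = 378.4.

378.4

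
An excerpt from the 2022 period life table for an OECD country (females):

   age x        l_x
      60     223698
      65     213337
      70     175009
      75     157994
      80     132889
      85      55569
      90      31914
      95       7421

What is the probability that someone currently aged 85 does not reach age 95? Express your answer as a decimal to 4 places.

0.8665

P(die before 95 | alive at 85) = 1 − l_95/l_85 = 1 − 7421/55569 = (48148)/55569 = 0.866454.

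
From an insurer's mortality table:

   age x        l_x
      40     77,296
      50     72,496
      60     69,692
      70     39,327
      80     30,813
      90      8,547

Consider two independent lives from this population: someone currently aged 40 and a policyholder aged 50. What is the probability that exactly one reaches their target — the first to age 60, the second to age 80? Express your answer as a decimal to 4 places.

0.5602

p₁ = l_60/l_40 = 69,692/77,296 = 0.901625; p₂ = l_80/l_50 = 30,813/72,496 = 0.425030.
P(exactly one) = p₁(1−p₂) + (1−p₁)p₂ = 0.518407 + 0.041812 = 0.560220.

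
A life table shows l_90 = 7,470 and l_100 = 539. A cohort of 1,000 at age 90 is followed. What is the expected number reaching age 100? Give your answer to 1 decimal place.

72.2

The relevant probability is 539/7,470 = 0.072155.
Expected number = 1,000 × 0.072155 = 72.2.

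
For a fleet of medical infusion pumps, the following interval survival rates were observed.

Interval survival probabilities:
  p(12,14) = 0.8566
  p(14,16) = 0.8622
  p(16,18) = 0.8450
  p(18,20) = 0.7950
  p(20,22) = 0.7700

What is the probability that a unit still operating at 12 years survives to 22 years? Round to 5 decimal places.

P(survive 12→22) = 0.8566 × 0.8622 × 0.8450 × 0.7950 × 0.7700.
= 0.382033.

0.38203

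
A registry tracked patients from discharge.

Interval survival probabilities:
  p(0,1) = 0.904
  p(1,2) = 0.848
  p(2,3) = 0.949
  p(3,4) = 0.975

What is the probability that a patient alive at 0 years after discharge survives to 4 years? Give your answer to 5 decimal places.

Chaining the interval survival probabilities: 0.904 × 0.848 × 0.949 × 0.975.
= 0.709308.

0.70931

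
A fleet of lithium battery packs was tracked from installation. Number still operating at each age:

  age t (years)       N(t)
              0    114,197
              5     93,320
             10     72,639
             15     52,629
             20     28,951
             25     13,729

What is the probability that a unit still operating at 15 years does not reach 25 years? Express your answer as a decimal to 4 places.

0.7391

P(fail before 25 | operational at 15) = 1 − N(25)/N(15) = 1 − 13,729/52,629 = (38,900)/52,629 = 0.739136.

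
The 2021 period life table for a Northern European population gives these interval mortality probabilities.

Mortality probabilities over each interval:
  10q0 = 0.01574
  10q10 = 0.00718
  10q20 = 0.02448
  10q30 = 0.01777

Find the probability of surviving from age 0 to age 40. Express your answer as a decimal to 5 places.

0.93633

40p0 = (1 − 0.01574) × (1 − 0.00718) × (1 − 0.02448) × (1 − 0.01777).
= 0.98426 × 0.99282 × 0.97552 × 0.98223 = 0.936332.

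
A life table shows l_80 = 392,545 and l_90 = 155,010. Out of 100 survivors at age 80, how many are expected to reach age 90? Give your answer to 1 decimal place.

The relevant probability is 155,010/392,545 = 0.394885.
Expected number = 100 × 0.394885 = 39.5.

39.5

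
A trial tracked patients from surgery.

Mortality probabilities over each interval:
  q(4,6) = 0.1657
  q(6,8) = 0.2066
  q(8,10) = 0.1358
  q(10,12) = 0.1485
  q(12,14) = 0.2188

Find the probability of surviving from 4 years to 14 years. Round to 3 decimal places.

P(survive 4→14) = (1 − 0.1657) × (1 − 0.2066) × (1 − 0.1358) × (1 − 0.1485) × (1 − 0.2188).
= 0.8343 × 0.7934 × 0.8642 × 0.8515 × 0.7812 = 0.380518.

0.381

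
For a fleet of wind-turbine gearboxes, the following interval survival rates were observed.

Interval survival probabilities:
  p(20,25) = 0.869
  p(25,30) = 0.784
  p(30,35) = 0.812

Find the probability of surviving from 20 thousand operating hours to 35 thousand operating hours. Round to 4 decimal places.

0.5532

The overall survival probability is 0.869 × 0.784 × 0.812.
= 0.553212.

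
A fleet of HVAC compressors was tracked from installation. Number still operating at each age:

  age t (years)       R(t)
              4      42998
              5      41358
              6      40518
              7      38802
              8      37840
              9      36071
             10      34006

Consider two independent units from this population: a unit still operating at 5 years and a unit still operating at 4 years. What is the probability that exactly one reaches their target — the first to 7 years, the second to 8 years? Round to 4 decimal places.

0.1669

p₁ = R(7)/R(5) = 38802/41358 = 0.938198; p₂ = R(8)/R(4) = 37840/42998 = 0.880041.
P(exactly one) = p₁(1−p₂) + (1−p₁)p₂ = 0.112545 + 0.054388 = 0.166934.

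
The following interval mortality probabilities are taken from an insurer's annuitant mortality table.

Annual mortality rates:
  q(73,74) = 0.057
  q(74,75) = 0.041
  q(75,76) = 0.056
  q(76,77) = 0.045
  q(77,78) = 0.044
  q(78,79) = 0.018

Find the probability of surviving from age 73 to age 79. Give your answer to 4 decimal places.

The overall survival probability is (1 − 0.057) × (1 − 0.041) × (1 − 0.056) × (1 − 0.045) × (1 − 0.044) × (1 − 0.018).
= 0.943 × 0.959 × 0.944 × 0.955 × 0.956 × 0.982 = 0.765376.

0.7654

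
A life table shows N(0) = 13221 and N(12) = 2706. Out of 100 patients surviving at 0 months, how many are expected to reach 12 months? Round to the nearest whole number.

The relevant probability is 2706/13221 = 0.204674.
Expected number = 100 × 0.204674 = 20.

20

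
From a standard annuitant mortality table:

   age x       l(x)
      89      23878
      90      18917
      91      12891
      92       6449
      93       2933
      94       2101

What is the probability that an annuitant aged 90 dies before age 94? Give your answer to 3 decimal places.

P(die before 94 | alive at 90) = 1 − l(94)/l(90) = 1 − 2101/18917 = (16816)/18917 = 0.888936.

0.889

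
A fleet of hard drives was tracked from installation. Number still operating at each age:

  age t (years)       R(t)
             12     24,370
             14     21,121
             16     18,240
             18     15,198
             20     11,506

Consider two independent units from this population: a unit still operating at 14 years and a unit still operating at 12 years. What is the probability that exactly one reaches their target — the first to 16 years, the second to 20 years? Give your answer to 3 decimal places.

p₁ = R(16)/R(14) = 18,240/21,121 = 0.863595; p₂ = R(20)/R(12) = 11,506/24,370 = 0.472138.
P(exactly one) = p₁(1−p₂) + (1−p₁)p₂ = 0.455859 + 0.064402 = 0.520261.

0.520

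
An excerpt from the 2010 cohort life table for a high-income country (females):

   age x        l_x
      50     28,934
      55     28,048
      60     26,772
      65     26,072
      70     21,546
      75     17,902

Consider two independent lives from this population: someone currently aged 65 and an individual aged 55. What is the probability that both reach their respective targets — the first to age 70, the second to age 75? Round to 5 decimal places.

0.52746

p₁ = l_70/l_65 = 21,546/26,072 = 0.826404; p₂ = l_75/l_55 = 17,902/28,048 = 0.638263.
P(both) = p₁ × p₂ = 0.826404 × 0.638263 = 0.527463.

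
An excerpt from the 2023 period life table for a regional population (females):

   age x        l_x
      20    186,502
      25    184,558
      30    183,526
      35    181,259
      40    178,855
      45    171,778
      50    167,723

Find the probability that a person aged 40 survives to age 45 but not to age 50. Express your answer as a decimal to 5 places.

0.02267

We want 5|5q40 = (l_45 − l_50)/l_40.
This is the probability of reaching 45 but not 50, conditional on being alive at 40: (l_45 − l_50) / l_40.
= (171,778 − 167,723) / 178,855 = 4,055 / 178,855 = 0.022672.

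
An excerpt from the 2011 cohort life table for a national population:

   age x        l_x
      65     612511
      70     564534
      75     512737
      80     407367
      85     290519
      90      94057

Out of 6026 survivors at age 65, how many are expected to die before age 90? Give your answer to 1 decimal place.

5100.6

The relevant probability is 1 − 94057/612511 = 0.846440.
Expected number = 6026 × 0.846440 = 5100.6.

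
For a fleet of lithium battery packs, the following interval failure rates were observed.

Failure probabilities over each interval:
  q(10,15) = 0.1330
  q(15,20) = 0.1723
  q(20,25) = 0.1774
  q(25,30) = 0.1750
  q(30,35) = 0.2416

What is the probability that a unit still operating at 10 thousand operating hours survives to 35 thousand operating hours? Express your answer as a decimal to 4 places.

P(survive 10→35) = (1 − 0.1330) × (1 − 0.1723) × (1 − 0.1774) × (1 − 0.1750) × (1 − 0.2416).
= 0.8670 × 0.8277 × 0.8226 × 0.8250 × 0.7584 = 0.369346.

0.3693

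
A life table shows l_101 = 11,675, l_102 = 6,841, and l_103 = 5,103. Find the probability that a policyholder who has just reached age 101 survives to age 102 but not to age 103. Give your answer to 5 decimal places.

0.14887

We want 1|1q101 = (l_102 − l_103)/l_101.
This is the probability of reaching 102 but not 103, conditional on being alive at 101: (l_102 − l_103) / l_101.
= (6,841 − 5,103) / 11,675 = 1,738 / 11,675 = 0.148865.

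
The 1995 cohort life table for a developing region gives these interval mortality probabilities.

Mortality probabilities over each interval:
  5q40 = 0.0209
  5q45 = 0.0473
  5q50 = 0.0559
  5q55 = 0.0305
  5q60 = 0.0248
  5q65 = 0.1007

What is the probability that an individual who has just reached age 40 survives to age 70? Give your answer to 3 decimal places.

The overall survival probability is (1 − 0.0209) × (1 − 0.0473) × (1 − 0.0559) × (1 − 0.0305) × (1 − 0.0248) × (1 − 0.1007).
= 0.9791 × 0.9527 × 0.9441 × 0.9695 × 0.9752 × 0.8993 = 0.748768.

0.749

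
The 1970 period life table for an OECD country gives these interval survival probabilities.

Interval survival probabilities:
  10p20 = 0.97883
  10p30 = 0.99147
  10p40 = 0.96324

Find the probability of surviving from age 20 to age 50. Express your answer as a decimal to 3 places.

0.935

30p20 = 0.97883 × 0.99147 × 0.96324.
= 0.934806.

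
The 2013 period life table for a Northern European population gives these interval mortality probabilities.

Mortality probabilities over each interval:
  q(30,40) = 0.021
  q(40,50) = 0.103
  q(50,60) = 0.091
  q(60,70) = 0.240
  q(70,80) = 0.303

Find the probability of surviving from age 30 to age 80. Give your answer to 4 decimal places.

0.4228

The overall survival probability is (1 − 0.021) × (1 − 0.103) × (1 − 0.091) × (1 − 0.240) × (1 − 0.303).
= 0.979 × 0.897 × 0.909 × 0.760 × 0.697 = 0.422849.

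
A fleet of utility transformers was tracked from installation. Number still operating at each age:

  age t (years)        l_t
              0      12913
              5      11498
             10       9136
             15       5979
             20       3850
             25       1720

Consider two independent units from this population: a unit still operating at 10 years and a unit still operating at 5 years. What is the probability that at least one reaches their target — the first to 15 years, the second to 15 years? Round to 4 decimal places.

p₁ = l_15/l_10 = 5979/9136 = 0.654444; p₂ = l_15/l_5 = 5979/11498 = 0.520003.
P(at least one) = 1 − (1−p₁)(1−p₂) = 1 − 0.345556 × 0.479997 = 0.834134.

0.8341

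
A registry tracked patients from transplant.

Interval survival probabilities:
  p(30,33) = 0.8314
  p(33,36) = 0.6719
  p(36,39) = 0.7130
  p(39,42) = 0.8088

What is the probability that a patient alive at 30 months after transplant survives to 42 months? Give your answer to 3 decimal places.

The overall survival probability is 0.8314 × 0.6719 × 0.7130 × 0.8088.
= 0.322141.

0.322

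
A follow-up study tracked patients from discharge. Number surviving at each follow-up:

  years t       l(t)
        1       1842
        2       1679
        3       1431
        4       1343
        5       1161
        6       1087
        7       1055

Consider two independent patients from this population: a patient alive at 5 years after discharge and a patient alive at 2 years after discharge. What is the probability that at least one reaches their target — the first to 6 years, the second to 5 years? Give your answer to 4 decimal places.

p₁ = l(6)/l(5) = 1087/1161 = 0.936262; p₂ = l(5)/l(2) = 1161/1679 = 0.691483.
P(at least one) = 1 − (1−p₁)(1−p₂) = 1 − 0.063738 × 0.308517 = 0.980336.

0.9803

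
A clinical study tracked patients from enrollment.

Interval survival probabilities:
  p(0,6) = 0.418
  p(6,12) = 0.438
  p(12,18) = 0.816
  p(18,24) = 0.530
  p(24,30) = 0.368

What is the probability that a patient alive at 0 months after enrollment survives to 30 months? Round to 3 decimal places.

P(survive 0→30) = 0.418 × 0.438 × 0.816 × 0.530 × 0.368.
= 0.029138.

0.029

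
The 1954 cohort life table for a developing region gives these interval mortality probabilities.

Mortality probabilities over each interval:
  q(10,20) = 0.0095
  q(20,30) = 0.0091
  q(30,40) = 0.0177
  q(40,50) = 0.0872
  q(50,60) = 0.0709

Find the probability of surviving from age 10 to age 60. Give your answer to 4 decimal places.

Survival from 10 to 60 is the product of surviving each interval: (1 − 0.0095) × (1 − 0.0091) × (1 − 0.0177) × (1 − 0.0872) × (1 − 0.0709).
= 0.9905 × 0.9909 × 0.9823 × 0.9128 × 0.9291 = 0.817648.

0.8176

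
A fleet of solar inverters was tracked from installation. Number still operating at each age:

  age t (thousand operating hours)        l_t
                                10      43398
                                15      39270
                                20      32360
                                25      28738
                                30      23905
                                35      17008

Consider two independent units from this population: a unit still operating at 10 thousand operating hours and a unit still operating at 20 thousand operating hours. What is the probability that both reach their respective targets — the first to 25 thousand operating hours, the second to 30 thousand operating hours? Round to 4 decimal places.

0.4892

p₁ = l_25/l_10 = 28738/43398 = 0.662196; p₂ = l_30/l_20 = 23905/32360 = 0.738721.
P(both) = p₁ × p₂ = 0.662196 × 0.738721 = 0.489178.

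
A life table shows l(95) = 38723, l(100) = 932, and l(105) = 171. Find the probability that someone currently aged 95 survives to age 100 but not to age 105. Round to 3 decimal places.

This is the probability of reaching 100 but not 105, conditional on being alive at 95: (l(100) − l(105)) / l(95).
= (932 − 171) / 38723 = 761 / 38723 = 0.019652.

0.020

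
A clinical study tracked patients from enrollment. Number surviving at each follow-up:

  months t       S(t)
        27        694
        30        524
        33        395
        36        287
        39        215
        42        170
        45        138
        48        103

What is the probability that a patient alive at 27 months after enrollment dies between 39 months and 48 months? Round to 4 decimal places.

This is the probability of reaching 39 but not 48, conditional on being alive at 27: (S(39) − S(48)) / S(27).
= (215 − 103) / 694 = 112 / 694 = 0.161383.

0.1614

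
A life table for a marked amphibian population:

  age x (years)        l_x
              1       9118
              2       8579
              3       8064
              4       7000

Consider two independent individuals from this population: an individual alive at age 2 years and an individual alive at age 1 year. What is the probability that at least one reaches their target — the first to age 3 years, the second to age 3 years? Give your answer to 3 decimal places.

0.993

p₁ = l_3/l_2 = 8064/8579 = 0.939970; p₂ = l_3/l_1 = 8064/9118 = 0.884404.
P(at least one) = 1 − (1−p₁)(1−p₂) = 1 − 0.060030 × 0.115596 = 0.993061.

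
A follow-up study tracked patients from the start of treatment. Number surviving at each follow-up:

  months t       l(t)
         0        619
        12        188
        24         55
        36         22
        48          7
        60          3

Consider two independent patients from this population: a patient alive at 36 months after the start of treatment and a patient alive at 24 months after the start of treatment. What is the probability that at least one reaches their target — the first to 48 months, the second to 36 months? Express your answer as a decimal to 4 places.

0.5909

p₁ = l(48)/l(36) = 7/22 = 0.318182; p₂ = l(36)/l(24) = 22/55 = 0.400000.
P(at least one) = 1 − (1−p₁)(1−p₂) = 1 − 0.681818 × 0.600000 = 0.590909.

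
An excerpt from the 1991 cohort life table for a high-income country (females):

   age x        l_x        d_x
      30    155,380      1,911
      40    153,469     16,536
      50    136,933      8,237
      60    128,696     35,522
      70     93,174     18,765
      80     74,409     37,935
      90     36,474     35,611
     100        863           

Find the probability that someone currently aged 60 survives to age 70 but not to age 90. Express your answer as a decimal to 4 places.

We want 10|20q60 = (l_70 − l_90)/l_60.
This is the probability of reaching 70 but not 90, conditional on being alive at 60: (l_70 − l_90) / l_60.
= (93,174 − 36,474) / 128,696 = 56,700 / 128,696 = 0.440573.

0.4406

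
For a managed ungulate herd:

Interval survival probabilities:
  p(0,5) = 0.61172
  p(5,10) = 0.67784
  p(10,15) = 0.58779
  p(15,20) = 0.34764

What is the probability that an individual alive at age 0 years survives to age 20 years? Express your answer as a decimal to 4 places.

The overall survival probability is 0.61172 × 0.67784 × 0.58779 × 0.34764.
= 0.084729.

0.0847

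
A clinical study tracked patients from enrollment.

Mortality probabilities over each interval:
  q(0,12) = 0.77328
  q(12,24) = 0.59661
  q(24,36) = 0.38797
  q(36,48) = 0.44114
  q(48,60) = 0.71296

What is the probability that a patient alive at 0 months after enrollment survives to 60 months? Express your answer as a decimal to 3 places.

Chaining the interval survival probabilities: (1 − 0.77328) × (1 − 0.59661) × (1 − 0.38797) × (1 − 0.44114) × (1 − 0.71296).
= 0.22672 × 0.40339 × 0.61203 × 0.55886 × 0.28704 = 0.008979.

0.009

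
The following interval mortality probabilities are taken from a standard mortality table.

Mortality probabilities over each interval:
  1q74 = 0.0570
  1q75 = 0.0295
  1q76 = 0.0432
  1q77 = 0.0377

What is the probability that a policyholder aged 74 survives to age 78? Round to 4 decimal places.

0.8426

Survival from 74 to 78 is the product of surviving each interval: (1 − 0.0570) × (1 − 0.0295) × (1 − 0.0432) × (1 − 0.0377).
= 0.9430 × 0.9705 × 0.9568 × 0.9623 = 0.842634.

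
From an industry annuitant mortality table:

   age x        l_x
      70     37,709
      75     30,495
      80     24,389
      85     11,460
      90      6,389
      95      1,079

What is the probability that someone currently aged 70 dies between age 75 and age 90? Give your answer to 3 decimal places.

0.639

We want 5|15q70 = (l_75 − l_90)/l_70.
This is the probability of reaching 75 but not 90, conditional on being alive at 70: (l_75 − l_90) / l_70.
= (30,495 − 6,389) / 37,709 = 24,106 / 37,709 = 0.639264.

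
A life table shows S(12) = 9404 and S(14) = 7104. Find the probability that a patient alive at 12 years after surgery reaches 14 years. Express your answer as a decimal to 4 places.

The conditional survival probability is S(14)/S(12) = 7104/9404 = 0.755423.

0.7554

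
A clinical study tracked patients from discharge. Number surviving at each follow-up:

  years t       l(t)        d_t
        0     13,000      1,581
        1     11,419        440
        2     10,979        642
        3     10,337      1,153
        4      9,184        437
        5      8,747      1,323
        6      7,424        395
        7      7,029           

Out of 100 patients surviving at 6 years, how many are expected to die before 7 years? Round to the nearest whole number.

The relevant probability is 1 − 7,029/7,424 = 0.053206.
Expected number = 100 × 0.053206 = 5.

5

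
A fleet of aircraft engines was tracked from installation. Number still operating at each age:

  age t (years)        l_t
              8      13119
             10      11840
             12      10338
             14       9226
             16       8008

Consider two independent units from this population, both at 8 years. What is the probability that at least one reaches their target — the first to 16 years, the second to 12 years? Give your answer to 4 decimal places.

0.9174

p₁ = l_16/l_8 = 8008/13119 = 0.610412; p₂ = l_12/l_8 = 10338/13119 = 0.788017.
P(at least one) = 1 − (1−p₁)(1−p₂) = 1 − 0.389588 × 0.211983 = 0.917414.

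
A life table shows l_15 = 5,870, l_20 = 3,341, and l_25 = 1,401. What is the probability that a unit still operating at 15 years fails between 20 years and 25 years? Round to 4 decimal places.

0.3305

This is the probability of reaching 20 but not 25, conditional on being operational at 15: (l_20 − l_25) / l_15.
= (3,341 − 1,401) / 5,870 = 1,940 / 5,870 = 0.330494.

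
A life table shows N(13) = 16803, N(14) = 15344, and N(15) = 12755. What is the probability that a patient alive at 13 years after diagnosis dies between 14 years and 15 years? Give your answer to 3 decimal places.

0.154

This is the probability of reaching 14 but not 15, conditional on being alive at 13: (N(14) − N(15)) / N(13).
= (15344 − 12755) / 16803 = 2589 / 16803 = 0.154080.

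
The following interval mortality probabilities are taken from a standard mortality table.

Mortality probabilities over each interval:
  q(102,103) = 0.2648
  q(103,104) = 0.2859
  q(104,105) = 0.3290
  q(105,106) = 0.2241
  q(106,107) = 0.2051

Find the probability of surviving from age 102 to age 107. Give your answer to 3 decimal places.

0.217

Chaining the interval survival probabilities: (1 − 0.2648) × (1 − 0.2859) × (1 − 0.3290) × (1 − 0.2241) × (1 − 0.2051).
= 0.7352 × 0.7141 × 0.6710 × 0.7759 × 0.7949 = 0.217273.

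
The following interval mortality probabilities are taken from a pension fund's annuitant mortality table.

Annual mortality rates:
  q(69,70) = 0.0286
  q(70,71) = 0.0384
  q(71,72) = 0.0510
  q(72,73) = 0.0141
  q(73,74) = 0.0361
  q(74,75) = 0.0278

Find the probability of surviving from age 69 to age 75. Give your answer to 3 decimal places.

P(survive 69→75) = (1 − 0.0286) × (1 − 0.0384) × (1 − 0.0510) × (1 − 0.0141) × (1 − 0.0361) × (1 − 0.0278).
= 0.9714 × 0.9616 × 0.9490 × 0.9859 × 0.9639 × 0.9722 = 0.818991.

0.819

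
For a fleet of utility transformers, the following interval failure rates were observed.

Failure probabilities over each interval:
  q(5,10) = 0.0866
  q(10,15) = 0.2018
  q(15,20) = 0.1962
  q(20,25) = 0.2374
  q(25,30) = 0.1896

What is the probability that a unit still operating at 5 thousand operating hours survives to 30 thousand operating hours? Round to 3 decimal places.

Survival from 5 to 30 is the product of surviving each interval: (1 − 0.0866) × (1 − 0.2018) × (1 − 0.1962) × (1 − 0.2374) × (1 − 0.1896).
= 0.9134 × 0.7982 × 0.8038 × 0.7626 × 0.8104 = 0.362174.

0.362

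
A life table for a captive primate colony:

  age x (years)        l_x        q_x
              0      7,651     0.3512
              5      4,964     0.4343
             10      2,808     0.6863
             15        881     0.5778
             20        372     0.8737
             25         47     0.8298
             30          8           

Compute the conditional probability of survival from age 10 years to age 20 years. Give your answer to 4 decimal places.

The conditional survival probability is l_20/l_10 = 372/2,808 = 0.132479.

0.1325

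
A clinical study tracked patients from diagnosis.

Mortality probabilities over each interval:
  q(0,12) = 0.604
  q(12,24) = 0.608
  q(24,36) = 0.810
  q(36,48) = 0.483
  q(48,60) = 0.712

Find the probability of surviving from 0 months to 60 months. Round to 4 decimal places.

0.0044

Chaining the interval survival probabilities: (1 − 0.604) × (1 − 0.608) × (1 − 0.810) × (1 − 0.483) × (1 − 0.712).
= 0.396 × 0.392 × 0.190 × 0.517 × 0.288 = 0.004392.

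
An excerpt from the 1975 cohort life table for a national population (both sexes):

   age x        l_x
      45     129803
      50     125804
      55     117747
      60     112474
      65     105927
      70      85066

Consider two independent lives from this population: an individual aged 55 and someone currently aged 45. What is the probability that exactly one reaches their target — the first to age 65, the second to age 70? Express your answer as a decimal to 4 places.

0.3758

p₁ = l_65/l_55 = 105927/117747 = 0.899615; p₂ = l_70/l_45 = 85066/129803 = 0.655347.
P(exactly one) = p₁(1−p₂) + (1−p₁)p₂ = 0.310055 + 0.065787 = 0.375842.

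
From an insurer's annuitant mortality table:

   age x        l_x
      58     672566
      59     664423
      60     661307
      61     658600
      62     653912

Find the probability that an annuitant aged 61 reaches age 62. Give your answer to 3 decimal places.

0.993

We want 1p61 = l_62/l_61.
The conditional survival probability is l_62/l_61 = 653912/658600 = 0.992882.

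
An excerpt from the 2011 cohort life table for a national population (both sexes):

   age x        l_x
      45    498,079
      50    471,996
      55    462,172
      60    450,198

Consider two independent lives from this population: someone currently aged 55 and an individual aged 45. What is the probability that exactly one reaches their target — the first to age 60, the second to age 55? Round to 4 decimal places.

0.0943

p₁ = l_60/l_55 = 450,198/462,172 = 0.974092; p₂ = l_55/l_45 = 462,172/498,079 = 0.927909.
P(exactly one) = p₁(1−p₂) + (1−p₁)p₂ = 0.070223 + 0.024040 = 0.094264.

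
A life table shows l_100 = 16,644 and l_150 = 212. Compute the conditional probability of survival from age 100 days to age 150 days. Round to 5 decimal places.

The conditional survival probability is l_150/l_100 = 212/16,644 = 0.012737.

0.01274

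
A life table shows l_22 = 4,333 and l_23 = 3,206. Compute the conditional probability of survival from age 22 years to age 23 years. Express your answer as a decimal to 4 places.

The conditional survival probability is l_23/l_22 = 3,206/4,333 = 0.739903.

0.7399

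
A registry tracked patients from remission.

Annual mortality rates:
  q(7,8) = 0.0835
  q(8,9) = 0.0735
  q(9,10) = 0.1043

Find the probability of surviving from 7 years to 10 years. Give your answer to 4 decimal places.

The overall survival probability is (1 − 0.0835) × (1 − 0.0735) × (1 − 0.1043).
= 0.9165 × 0.9265 × 0.8957 = 0.760572.

0.7606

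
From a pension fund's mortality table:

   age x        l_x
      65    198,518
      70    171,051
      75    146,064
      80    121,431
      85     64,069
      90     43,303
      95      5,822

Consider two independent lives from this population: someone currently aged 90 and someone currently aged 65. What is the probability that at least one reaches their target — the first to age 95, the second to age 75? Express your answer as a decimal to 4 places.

p₁ = l_95/l_90 = 5,822/43,303 = 0.134448; p₂ = l_75/l_65 = 146,064/198,518 = 0.735772.
P(at least one) = 1 − (1−p₁)(1−p₂) = 1 − 0.865552 × 0.264228 = 0.771297.

0.7713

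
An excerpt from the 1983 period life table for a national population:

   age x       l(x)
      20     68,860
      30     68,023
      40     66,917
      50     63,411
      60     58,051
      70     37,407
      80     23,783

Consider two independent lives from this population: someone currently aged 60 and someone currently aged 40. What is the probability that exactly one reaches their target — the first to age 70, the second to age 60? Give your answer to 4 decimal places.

0.3939

p₁ = l(70)/l(60) = 37,407/58,051 = 0.644382; p₂ = l(60)/l(40) = 58,051/66,917 = 0.867508.
P(exactly one) = p₁(1−p₂) + (1−p₁)p₂ = 0.085375 + 0.308501 = 0.393877.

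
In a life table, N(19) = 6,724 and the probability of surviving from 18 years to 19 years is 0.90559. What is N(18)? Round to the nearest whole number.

7425

N(18) = N(19) / p = 6,724 / 0.90559 = 7425.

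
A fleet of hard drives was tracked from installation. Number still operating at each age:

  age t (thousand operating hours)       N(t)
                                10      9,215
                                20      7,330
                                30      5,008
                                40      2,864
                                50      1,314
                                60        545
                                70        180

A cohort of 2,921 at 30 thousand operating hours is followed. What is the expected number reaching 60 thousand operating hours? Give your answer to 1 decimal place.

317.9

The relevant probability is 545/5,008 = 0.108826.
Expected number = 2,921 × 0.108826 = 317.9.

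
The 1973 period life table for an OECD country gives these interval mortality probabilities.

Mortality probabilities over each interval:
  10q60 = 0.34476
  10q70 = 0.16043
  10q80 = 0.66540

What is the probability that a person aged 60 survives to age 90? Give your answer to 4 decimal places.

0.1841

Chaining the interval survival probabilities: (1 − 0.34476) × (1 − 0.16043) × (1 − 0.66540).
= 0.65524 × 0.83957 × 0.33460 = 0.184070.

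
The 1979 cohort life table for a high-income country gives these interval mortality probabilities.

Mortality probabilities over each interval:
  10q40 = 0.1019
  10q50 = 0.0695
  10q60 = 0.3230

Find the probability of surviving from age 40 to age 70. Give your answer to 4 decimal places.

Chaining the interval survival probabilities: (1 − 0.1019) × (1 − 0.0695) × (1 − 0.3230).
= 0.8981 × 0.9305 × 0.6770 = 0.565757.

0.5658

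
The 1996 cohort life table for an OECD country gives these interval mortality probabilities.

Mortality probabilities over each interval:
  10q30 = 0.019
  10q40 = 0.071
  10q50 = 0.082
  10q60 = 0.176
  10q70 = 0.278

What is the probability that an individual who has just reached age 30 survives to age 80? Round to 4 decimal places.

0.4977

50p30 = (1 − 0.019) × (1 − 0.071) × (1 − 0.082) × (1 − 0.176) × (1 − 0.278).
= 0.981 × 0.929 × 0.918 × 0.824 × 0.722 = 0.497728.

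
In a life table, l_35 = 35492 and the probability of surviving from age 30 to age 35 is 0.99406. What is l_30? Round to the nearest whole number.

l_30 = l_35 / p = 35492 / 0.99406 = 35704.

35704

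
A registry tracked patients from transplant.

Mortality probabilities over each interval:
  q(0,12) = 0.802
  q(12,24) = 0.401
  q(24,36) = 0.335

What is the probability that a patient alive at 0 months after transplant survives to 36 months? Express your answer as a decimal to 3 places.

The overall survival probability is (1 − 0.802) × (1 − 0.401) × (1 − 0.335).
= 0.198 × 0.599 × 0.665 = 0.078870.

0.079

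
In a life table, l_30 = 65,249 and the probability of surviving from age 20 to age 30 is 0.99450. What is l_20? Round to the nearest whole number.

l_20 = l_30 / p = 65,249 / 0.99450 = 65610.

65610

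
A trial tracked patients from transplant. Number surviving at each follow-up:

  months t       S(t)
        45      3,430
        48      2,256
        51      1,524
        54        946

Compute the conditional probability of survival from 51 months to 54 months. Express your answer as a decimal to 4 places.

The conditional survival probability is S(54)/S(51) = 946/1,524 = 0.620735.

0.6207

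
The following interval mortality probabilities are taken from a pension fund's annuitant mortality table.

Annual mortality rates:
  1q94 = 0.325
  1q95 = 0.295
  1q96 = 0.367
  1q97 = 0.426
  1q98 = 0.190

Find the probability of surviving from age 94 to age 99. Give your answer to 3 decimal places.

0.140

Chaining the interval survival probabilities: (1 − 0.325) × (1 − 0.295) × (1 − 0.367) × (1 − 0.426) × (1 − 0.190).
= 0.675 × 0.705 × 0.633 × 0.574 × 0.810 = 0.140053.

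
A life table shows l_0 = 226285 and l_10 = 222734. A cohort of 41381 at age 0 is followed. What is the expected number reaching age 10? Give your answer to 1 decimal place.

The relevant probability is 222734/226285 = 0.984307.
Expected number = 41381 × 0.984307 = 40731.6.

40731.6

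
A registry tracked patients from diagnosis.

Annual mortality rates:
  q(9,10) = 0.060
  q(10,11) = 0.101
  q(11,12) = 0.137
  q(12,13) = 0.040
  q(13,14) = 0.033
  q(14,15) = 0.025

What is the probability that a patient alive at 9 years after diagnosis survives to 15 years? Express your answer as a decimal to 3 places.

Survival from 9 to 15 is the product of surviving each interval: (1 − 0.060) × (1 − 0.101) × (1 − 0.137) × (1 − 0.040) × (1 − 0.033) × (1 − 0.025).
= 0.940 × 0.899 × 0.863 × 0.960 × 0.967 × 0.975 = 0.660086.

0.660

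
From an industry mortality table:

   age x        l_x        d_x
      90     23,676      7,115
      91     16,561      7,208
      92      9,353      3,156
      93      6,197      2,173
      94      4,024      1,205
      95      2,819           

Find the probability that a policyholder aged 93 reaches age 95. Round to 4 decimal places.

0.4549

We want 2p93 = l_95/l_93.
The conditional survival probability is l_95/l_93 = 2,819/6,197 = 0.454898.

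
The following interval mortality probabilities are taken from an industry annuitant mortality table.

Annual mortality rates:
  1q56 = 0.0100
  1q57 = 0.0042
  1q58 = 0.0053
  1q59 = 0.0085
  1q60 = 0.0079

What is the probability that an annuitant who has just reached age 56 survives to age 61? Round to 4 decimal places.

0.9646

Survival from 56 to 61 is the product of surviving each interval: (1 − 0.0100) × (1 − 0.0042) × (1 − 0.0053) × (1 − 0.0085) × (1 − 0.0079).
= 0.9900 × 0.9958 × 0.9947 × 0.9915 × 0.9921 = 0.964601.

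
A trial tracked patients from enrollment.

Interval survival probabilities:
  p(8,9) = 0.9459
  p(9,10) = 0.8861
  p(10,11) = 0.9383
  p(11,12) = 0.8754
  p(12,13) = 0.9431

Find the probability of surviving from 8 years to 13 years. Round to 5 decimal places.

0.64928

The overall survival probability is 0.9459 × 0.8861 × 0.9383 × 0.8754 × 0.9431.
= 0.649283.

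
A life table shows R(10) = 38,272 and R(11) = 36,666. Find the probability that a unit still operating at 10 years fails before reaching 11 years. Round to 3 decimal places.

P(fail before 11 | operational at 10) = 1 − R(11)/R(10) = 1 − 36,666/38,272 = (1,606)/38,272 = 0.041963.

0.042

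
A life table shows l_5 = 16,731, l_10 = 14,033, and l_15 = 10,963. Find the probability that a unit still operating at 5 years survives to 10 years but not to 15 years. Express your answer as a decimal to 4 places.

This is the probability of reaching 10 but not 15, conditional on being operational at 5: (l_10 − l_15) / l_5.
= (14,033 − 10,963) / 16,731 = 3,070 / 16,731 = 0.183492.

0.1835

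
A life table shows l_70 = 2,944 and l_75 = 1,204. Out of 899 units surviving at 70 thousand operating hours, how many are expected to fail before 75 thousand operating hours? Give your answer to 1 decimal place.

531.3

The relevant probability is 1 − 1,204/2,944 = 0.591033.
Expected number = 899 × 0.591033 = 531.3.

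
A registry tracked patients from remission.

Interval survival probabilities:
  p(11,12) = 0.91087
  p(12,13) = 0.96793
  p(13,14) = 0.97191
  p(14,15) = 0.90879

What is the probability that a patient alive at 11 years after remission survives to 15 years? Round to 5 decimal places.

The overall survival probability is 0.91087 × 0.96793 × 0.97191 × 0.90879.
= 0.778735.

0.77874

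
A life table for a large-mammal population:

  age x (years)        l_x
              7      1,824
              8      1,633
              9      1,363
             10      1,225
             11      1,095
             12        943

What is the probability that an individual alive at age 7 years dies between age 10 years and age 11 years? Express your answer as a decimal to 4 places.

This is the probability of reaching 10 but not 11, conditional on being alive at 7: (l_10 − l_11) / l_7.
= (1,225 − 1,095) / 1,824 = 130 / 1,824 = 0.071272.

0.0713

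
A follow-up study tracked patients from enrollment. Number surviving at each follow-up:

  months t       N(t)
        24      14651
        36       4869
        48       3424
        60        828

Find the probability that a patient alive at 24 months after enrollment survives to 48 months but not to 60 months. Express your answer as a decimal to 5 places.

0.17719

This is the probability of reaching 48 but not 60, conditional on being alive at 24: (N(48) − N(60)) / N(24).
= (3424 − 828) / 14651 = 2596 / 14651 = 0.177189.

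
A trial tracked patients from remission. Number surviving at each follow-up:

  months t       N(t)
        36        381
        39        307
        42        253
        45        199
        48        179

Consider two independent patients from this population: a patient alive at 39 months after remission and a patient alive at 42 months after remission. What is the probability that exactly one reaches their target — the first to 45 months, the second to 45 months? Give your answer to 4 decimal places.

0.4151

p₁ = N(45)/N(39) = 199/307 = 0.648208; p₂ = N(45)/N(42) = 199/253 = 0.786561.
P(exactly one) = p₁(1−p₂) + (1−p₁)p₂ = 0.138353 + 0.276706 = 0.415059.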